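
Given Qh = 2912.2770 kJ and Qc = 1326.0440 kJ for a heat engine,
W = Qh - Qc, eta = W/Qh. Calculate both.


W = 2912.2770 - 1326.0440 = 1586.2330 kJ
eta = 1586.2330 / 2912.2770 = 0.5447 = 54.4671%

W = 1586.2330 kJ, eta = 54.4671%


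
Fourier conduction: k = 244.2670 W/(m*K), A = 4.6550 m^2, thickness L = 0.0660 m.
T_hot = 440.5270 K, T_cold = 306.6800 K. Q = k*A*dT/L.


dT = 133.8470 K
Q = 244.2670 * 4.6550 * 133.8470 / 0.0660 = 2305946.3026 W

2305946.3026 W


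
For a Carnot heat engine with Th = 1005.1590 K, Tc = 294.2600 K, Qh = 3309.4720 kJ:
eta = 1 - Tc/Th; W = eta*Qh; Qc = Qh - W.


eta = 1 - 294.2600/1005.1590 = 0.7073
W = 0.7073 * 3309.4720 = 2340.6251 kJ
Qc = 3309.4720 - 2340.6251 = 968.8469 kJ

eta = 70.7250%, W = 2340.6251 kJ, Qc = 968.8469 kJ


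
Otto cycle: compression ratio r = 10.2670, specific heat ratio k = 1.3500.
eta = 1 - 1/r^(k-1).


r^(k-1) = 2.2595
eta = 1 - 1/2.2595 = 0.5574 = 55.7417%

55.7417%


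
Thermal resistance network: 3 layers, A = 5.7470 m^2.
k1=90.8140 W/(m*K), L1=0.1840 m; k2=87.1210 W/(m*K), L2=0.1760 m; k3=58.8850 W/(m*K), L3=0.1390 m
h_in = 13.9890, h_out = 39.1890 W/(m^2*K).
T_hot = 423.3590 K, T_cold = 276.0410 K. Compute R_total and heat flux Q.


R_conv_in = 1/(13.9890*5.7470) = 0.0124
R_1 = 0.1840/(90.8140*5.7470) = 0.0004
R_2 = 0.1760/(87.1210*5.7470) = 0.0004
R_3 = 0.1390/(58.8850*5.7470) = 0.0004
R_conv_out = 1/(39.1890*5.7470) = 0.0044
R_total = 0.0180 K/W
Q = 147.3180 / 0.0180 = 8187.2669 W

R_total = 0.0180 K/W, Q = 8187.2669 W


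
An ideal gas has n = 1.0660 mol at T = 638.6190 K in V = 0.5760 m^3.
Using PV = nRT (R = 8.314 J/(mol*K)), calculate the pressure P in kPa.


P = nRT/V = 1.0660 * 8.314 * 638.6190 / 0.5760
= 5659.9039 / 0.5760 = 9826.2221 Pa = 9.8262 kPa

9.8262 kPa


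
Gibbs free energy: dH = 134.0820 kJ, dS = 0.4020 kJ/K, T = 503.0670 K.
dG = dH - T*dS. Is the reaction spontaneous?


T*dS = 503.0670 * 0.4020 = 202.2329 kJ
dG = 134.0820 - 202.2329 = -68.1509 kJ (spontaneous)

dG = -68.1509 kJ, spontaneous


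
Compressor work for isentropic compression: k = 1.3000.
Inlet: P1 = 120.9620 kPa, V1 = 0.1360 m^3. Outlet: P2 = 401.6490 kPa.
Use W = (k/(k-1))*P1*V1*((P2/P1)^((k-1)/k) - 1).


(k-1)/k = 0.2308
(P2/P1)^exp = 1.3191
W = 4.3333 * 120.9620 * 0.1360 * (1.3191 - 1) = 22.7474 kJ

22.7474 kJ


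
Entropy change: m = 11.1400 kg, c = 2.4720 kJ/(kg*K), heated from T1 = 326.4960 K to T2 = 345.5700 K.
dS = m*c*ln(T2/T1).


T2/T1 = 1.0584
ln(T2/T1) = 0.0568
dS = 11.1400 * 2.4720 * 0.0568 = 1.5635 kJ/K

1.5635 kJ/K


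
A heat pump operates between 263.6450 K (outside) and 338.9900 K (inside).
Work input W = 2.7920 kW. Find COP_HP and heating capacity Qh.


COP = 338.9900 / 75.3450 = 4.4992
Qh = 4.4992 * 2.7920 = 12.5617 kW

COP = 4.4992, Qh = 12.5617 kW


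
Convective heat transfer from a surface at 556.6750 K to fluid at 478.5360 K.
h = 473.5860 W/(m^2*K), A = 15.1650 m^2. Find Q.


dT = 78.1390 K
Q = 473.5860 * 15.1650 * 78.1390 = 561188.9603 W

561188.9603 W


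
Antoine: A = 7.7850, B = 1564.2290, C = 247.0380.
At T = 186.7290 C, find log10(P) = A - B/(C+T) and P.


C+T = 433.7670
B/(C+T) = 3.6062
log10(P) = 7.7850 - 3.6062 = 4.1788
P = 10^4.1788 = 15095.5762 mmHg

15095.5762 mmHg


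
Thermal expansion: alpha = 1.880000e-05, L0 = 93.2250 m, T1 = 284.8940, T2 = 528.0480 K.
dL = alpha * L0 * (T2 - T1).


dT = 243.1540 K
dL = 1.880000e-05 * 93.2250 * 243.1540 = 0.426159 m
L_final = 93.651159 m

dL = 0.426159 m


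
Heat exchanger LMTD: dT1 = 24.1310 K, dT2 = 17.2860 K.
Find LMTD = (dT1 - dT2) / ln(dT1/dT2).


dT1/dT2 = 1.3960
ln(dT1/dT2) = 0.3336
LMTD = 6.8450 / 0.3336 = 20.5186 K

20.5186 K


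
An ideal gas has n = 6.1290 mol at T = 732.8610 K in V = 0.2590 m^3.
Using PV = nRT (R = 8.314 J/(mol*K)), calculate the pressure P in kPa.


P = nRT/V = 6.1290 * 8.314 * 732.8610 / 0.2590
= 37344.0359 / 0.2590 = 144185.4670 Pa = 144.1855 kPa

144.1855 kPa


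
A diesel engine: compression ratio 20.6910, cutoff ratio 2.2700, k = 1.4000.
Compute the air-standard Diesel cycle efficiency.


r^(k-1) = 3.3598
rc^k = 3.1509
eta = 0.6399 = 63.9937%

63.9937%


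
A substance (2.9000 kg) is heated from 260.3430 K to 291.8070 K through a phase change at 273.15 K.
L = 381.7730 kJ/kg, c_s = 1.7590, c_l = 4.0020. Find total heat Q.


Q1 (sensible, solid) = 2.9000 * 1.7590 * 12.8070 = 65.3298 kJ
Q2 (latent) = 2.9000 * 381.7730 = 1107.1417 kJ
Q3 (sensible, liquid) = 2.9000 * 4.0020 * 18.6570 = 216.5294 kJ
Q_total = 1389.0009 kJ

1389.0009 kJ


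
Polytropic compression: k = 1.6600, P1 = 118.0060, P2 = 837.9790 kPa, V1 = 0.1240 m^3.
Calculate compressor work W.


(k-1)/k = 0.3976
(P2/P1)^exp = 2.1801
W = 2.5152 * 118.0060 * 0.1240 * (2.1801 - 1) = 43.4326 kJ

43.4326 kJ


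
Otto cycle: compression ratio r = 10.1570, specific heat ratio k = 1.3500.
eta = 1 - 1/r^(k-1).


r^(k-1) = 2.2510
eta = 1 - 1/2.2510 = 0.5557 = 55.5745%

55.5745%


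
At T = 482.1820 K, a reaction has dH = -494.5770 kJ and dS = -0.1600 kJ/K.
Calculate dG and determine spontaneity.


T*dS = 482.1820 * -0.1600 = -77.1491 kJ
dG = -494.5770 + 77.1491 = -417.4279 kJ (spontaneous)

dG = -417.4279 kJ, spontaneous


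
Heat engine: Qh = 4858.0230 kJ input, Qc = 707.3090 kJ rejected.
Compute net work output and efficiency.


W = 4858.0230 - 707.3090 = 4150.7140 kJ
eta = 4150.7140 / 4858.0230 = 0.8544 = 85.4404%

W = 4150.7140 kJ, eta = 85.4404%


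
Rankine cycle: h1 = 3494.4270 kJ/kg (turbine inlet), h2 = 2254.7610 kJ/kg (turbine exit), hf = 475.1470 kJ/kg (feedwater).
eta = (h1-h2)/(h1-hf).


W = 1239.6660 kJ/kg
Q_in = 3019.2800 kJ/kg
eta = 0.4106 = 41.0583%

eta = 41.0583%


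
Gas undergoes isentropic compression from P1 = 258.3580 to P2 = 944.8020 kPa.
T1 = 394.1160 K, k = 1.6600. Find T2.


(k-1)/k = 0.3976
(P2/P1)^exp = 1.6745
T2 = 394.1160 * 1.6745 = 659.9556 K

659.9556 K


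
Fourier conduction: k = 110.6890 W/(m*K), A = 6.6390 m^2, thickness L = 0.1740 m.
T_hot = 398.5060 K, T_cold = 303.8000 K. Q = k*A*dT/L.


dT = 94.7060 K
Q = 110.6890 * 6.6390 * 94.7060 / 0.1740 = 399977.3313 W

399977.3313 W


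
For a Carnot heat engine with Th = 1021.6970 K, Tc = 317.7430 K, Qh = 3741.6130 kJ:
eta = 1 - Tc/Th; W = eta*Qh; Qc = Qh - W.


eta = 1 - 317.7430/1021.6970 = 0.6890
W = 0.6890 * 3741.6130 = 2577.9888 kJ
Qc = 3741.6130 - 2577.9888 = 1163.6242 kJ

eta = 68.9005%, W = 2577.9888 kJ, Qc = 1163.6242 kJ


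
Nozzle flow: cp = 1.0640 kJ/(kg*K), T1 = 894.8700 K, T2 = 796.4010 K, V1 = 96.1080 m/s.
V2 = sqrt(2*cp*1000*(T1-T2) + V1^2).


dT = 98.4690 K
2*cp*1000*dT = 209542.0320
V1^2 = 9236.7477
V2 = sqrt(218778.7797) = 467.7379 m/s

467.7379 m/s


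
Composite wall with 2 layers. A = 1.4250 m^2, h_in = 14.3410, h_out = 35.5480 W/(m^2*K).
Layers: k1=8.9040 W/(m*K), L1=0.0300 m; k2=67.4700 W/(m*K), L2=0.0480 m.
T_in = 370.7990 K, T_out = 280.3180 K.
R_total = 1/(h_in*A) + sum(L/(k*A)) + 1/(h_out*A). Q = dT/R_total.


R_conv_in = 1/(14.3410*1.4250) = 0.0489
R_1 = 0.0300/(8.9040*1.4250) = 0.0024
R_2 = 0.0480/(67.4700*1.4250) = 0.0005
R_conv_out = 1/(35.5480*1.4250) = 0.0197
R_total = 0.0715 K/W
Q = 90.4810 / 0.0715 = 1264.7942 W

R_total = 0.0715 K/W, Q = 1264.7942 W


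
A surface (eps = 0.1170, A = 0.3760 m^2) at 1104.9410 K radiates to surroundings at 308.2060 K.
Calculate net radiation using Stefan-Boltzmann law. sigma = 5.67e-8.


T^4 = 1.4906e+12
Tsurr^4 = 9.0233e+09
Q = 0.1170 * 5.67e-8 * 0.3760 * 1.4816e+12 = 3695.5248 W

3695.5248 W


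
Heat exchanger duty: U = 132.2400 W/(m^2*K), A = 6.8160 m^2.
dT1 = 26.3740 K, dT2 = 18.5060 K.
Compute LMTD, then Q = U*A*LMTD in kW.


LMTD = 22.2082 K
Q = 132.2400 * 6.8160 * 22.2082 = 20017.3063 W = 20.0173 kW

20.0173 kW


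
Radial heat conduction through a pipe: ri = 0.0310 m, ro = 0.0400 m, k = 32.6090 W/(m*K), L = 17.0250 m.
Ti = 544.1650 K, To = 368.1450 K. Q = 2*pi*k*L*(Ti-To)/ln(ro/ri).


dT = 176.0200 K
ln(ro/ri) = 0.2549
Q = 2*pi*32.6090*17.0250*176.0200 / 0.2549 = 2408850.5485 W

2408850.5485 W


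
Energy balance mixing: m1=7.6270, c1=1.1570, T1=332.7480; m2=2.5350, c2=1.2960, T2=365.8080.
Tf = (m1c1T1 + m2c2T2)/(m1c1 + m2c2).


num = 4138.1254
den = 12.1098
Tf = 341.7171 K

341.7171 K


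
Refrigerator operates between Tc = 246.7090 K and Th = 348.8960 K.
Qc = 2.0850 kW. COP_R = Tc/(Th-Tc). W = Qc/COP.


COP = 246.7090 / 102.1870 = 2.4143
W = 2.0850 / 2.4143 = 0.8636 kW

COP = 2.4143, W = 0.8636 kW


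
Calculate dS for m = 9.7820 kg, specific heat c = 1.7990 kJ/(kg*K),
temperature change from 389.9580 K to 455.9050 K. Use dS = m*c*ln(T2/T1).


T2/T1 = 1.1691
ln(T2/T1) = 0.1562
dS = 9.7820 * 1.7990 * 0.1562 = 2.7496 kJ/K

2.7496 kJ/K


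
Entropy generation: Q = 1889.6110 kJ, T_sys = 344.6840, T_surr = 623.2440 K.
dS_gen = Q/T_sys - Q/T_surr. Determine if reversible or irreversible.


dS_sys = 1889.6110/344.6840 = 5.4822 kJ/K
dS_surr = -1889.6110/623.2440 = -3.0319 kJ/K
dS_gen = 5.4822 - 3.0319 = 2.4503 kJ/K (irreversible)

dS_gen = 2.4503 kJ/K, irreversible


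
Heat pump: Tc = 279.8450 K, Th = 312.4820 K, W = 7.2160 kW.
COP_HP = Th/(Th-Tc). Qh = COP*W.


COP = 312.4820 / 32.6370 = 9.5745
Qh = 9.5745 * 7.2160 = 69.0894 kW

COP = 9.5745, Qh = 69.0894 kW


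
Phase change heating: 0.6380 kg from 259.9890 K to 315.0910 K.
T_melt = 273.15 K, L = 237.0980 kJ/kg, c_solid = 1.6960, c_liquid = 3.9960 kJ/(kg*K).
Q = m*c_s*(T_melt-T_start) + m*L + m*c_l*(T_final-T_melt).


Q1 (sensible, solid) = 0.6380 * 1.6960 * 13.1610 = 14.2408 kJ
Q2 (latent) = 0.6380 * 237.0980 = 151.2685 kJ
Q3 (sensible, liquid) = 0.6380 * 3.9960 * 41.9410 = 106.9264 kJ
Q_total = 272.4358 kJ

272.4358 kJ


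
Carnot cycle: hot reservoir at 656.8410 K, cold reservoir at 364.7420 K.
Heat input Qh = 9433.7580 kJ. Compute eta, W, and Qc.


eta = 1 - 364.7420/656.8410 = 0.4447
W = 0.4447 * 9433.7580 = 4195.2181 kJ
Qc = 9433.7580 - 4195.2181 = 5238.5399 kJ

eta = 44.4703%, W = 4195.2181 kJ, Qc = 5238.5399 kJ


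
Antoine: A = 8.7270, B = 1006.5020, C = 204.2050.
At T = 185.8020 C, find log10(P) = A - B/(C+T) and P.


C+T = 390.0070
B/(C+T) = 2.5807
log10(P) = 8.7270 - 2.5807 = 6.1463
P = 10^6.1463 = 1400464.0398 mmHg

1400464.0398 mmHg


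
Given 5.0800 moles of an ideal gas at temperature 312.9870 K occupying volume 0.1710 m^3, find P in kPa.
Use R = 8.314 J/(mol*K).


P = nRT/V = 5.0800 * 8.314 * 312.9870 / 0.1710
= 13219.0435 / 0.1710 = 77304.3480 Pa = 77.3043 kPa

77.3043 kPa


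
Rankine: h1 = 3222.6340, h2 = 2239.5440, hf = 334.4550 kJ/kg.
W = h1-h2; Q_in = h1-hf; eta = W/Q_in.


W = 983.0900 kJ/kg
Q_in = 2888.1790 kJ/kg
eta = 0.3404 = 34.0384%

eta = 34.0384%


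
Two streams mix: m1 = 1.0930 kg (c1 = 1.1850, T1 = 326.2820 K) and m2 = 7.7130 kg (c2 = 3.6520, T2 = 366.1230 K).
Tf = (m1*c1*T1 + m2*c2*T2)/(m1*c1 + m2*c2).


num = 10735.5093
den = 29.4631
Tf = 364.3716 K

364.3716 K


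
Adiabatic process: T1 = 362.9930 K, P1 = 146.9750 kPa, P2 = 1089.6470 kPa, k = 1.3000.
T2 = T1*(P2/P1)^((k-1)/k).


(k-1)/k = 0.2308
(P2/P1)^exp = 1.5877
T2 = 362.9930 * 1.5877 = 576.3380 K

576.3380 K


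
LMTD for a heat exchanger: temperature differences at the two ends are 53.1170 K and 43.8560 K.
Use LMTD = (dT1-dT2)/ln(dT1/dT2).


dT1/dT2 = 1.2112
ln(dT1/dT2) = 0.1916
LMTD = 9.2610 / 0.1916 = 48.3387 K

48.3387 K


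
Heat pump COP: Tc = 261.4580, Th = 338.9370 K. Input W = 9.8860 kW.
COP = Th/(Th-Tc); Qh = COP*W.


COP = 338.9370 / 77.4790 = 4.3746
Qh = 4.3746 * 9.8860 = 43.2470 kW

COP = 4.3746, Qh = 43.2470 kW


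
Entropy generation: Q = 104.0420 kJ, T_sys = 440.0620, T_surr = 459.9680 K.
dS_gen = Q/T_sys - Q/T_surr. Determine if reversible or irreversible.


dS_sys = 104.0420/440.0620 = 0.2364 kJ/K
dS_surr = -104.0420/459.9680 = -0.2262 kJ/K
dS_gen = 0.2364 - 0.2262 = 0.0102 kJ/K (irreversible)

dS_gen = 0.0102 kJ/K, irreversible


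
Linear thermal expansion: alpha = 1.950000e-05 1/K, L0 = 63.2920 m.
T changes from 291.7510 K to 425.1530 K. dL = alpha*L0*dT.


dT = 133.4020 K
dL = 1.950000e-05 * 63.2920 * 133.4020 = 0.164644 m
L_final = 63.456644 m

dL = 0.164644 m


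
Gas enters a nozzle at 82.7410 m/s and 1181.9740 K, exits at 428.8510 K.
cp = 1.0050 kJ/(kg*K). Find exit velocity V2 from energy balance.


dT = 753.1230 K
2*cp*1000*dT = 1513777.2300
V1^2 = 6846.0731
V2 = sqrt(1520623.3031) = 1233.1356 m/s

1233.1356 m/s


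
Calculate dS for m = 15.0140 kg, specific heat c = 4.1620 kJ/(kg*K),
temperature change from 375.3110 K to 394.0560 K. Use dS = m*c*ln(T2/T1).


T2/T1 = 1.0499
ln(T2/T1) = 0.0487
dS = 15.0140 * 4.1620 * 0.0487 = 3.0456 kJ/K

3.0456 kJ/K


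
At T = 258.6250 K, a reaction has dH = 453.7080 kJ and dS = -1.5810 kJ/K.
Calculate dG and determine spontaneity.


T*dS = 258.6250 * -1.5810 = -408.8861 kJ
dG = 453.7080 + 408.8861 = 862.5941 kJ (non-spontaneous)

dG = 862.5941 kJ, non-spontaneous


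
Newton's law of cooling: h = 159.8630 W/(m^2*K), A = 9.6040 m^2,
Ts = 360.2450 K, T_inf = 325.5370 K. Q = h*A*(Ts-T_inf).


dT = 34.7080 K
Q = 159.8630 * 9.6040 * 34.7080 = 53288.0341 W

53288.0341 W


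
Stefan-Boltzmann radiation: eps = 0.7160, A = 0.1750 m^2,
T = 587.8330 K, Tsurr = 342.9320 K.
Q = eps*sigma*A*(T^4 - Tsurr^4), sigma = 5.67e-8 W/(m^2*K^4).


T^4 = 1.1940e+11
Tsurr^4 = 1.3830e+10
Q = 0.7160 * 5.67e-8 * 0.1750 * 1.0557e+11 = 750.0434 W

750.0434 W


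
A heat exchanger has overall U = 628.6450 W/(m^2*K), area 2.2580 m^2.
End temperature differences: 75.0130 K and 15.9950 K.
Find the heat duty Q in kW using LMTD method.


LMTD = 38.1898 K
Q = 628.6450 * 2.2580 * 38.1898 = 54209.7153 W = 54.2097 kW

54.2097 kW


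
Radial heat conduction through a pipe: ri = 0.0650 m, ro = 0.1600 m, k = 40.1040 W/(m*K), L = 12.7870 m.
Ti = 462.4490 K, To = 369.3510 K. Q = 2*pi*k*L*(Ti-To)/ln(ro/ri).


dT = 93.0980 K
ln(ro/ri) = 0.9008
Q = 2*pi*40.1040*12.7870*93.0980 / 0.9008 = 333008.0144 W

333008.0144 W


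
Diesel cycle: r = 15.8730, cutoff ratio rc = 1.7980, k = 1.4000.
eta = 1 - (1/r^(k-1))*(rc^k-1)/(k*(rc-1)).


r^(k-1) = 3.0218
rc^k = 2.2736
eta = 0.6228 = 62.2755%

62.2755%


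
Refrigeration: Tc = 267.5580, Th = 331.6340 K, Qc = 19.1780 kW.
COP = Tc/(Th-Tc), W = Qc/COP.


COP = 267.5580 / 64.0760 = 4.1756
W = 19.1780 / 4.1756 = 4.5928 kW

COP = 4.1756, W = 4.5928 kW


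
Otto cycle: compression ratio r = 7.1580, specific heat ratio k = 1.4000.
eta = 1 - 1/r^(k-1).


r^(k-1) = 2.1974
eta = 1 - 1/2.1974 = 0.5449 = 54.4925%

54.4925%


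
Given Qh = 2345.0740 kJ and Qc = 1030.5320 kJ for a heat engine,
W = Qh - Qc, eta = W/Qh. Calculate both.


W = 2345.0740 - 1030.5320 = 1314.5420 kJ
eta = 1314.5420 / 2345.0740 = 0.5606 = 56.0555%

W = 1314.5420 kJ, eta = 56.0555%


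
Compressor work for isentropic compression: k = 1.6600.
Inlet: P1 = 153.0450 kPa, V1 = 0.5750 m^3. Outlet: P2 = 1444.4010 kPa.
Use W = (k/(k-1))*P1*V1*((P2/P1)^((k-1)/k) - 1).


(k-1)/k = 0.3976
(P2/P1)^exp = 2.4412
W = 2.5152 * 153.0450 * 0.5750 * (2.4412 - 1) = 318.9826 kJ

318.9826 kJ


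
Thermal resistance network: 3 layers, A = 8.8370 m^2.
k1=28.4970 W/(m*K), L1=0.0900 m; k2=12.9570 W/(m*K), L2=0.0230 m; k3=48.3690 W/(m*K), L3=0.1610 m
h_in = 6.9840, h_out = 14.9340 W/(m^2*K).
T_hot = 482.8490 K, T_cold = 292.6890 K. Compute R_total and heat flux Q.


R_conv_in = 1/(6.9840*8.8370) = 0.0162
R_1 = 0.0900/(28.4970*8.8370) = 0.0004
R_2 = 0.0230/(12.9570*8.8370) = 0.0002
R_3 = 0.1610/(48.3690*8.8370) = 0.0004
R_conv_out = 1/(14.9340*8.8370) = 0.0076
R_total = 0.0247 K/W
Q = 190.1600 / 0.0247 = 7694.0716 W

R_total = 0.0247 K/W, Q = 7694.0716 W


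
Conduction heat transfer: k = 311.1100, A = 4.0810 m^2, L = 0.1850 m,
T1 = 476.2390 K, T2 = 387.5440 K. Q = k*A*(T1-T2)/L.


dT = 88.6950 K
Q = 311.1100 * 4.0810 * 88.6950 / 0.1850 = 608706.5504 W

608706.5504 W


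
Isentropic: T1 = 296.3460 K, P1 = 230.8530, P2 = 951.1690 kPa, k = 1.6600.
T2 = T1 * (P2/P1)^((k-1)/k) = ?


(k-1)/k = 0.3976
(P2/P1)^exp = 1.7558
T2 = 296.3460 * 1.7558 = 520.3388 K

520.3388 K


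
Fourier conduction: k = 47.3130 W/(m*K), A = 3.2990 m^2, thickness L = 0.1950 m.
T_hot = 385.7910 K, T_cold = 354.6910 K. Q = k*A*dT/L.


dT = 31.1000 K
Q = 47.3130 * 3.2990 * 31.1000 / 0.1950 = 24893.6500 W

24893.6500 W


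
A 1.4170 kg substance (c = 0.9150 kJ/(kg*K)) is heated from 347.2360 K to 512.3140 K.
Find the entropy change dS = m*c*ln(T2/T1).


T2/T1 = 1.4754
ln(T2/T1) = 0.3889
dS = 1.4170 * 0.9150 * 0.3889 = 0.5043 kJ/K

0.5043 kJ/K


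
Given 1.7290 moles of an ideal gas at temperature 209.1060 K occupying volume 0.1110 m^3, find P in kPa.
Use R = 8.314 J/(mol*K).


P = nRT/V = 1.7290 * 8.314 * 209.1060 / 0.1110
= 3005.8791 / 0.1110 = 27079.9918 Pa = 27.0800 kPa

27.0800 kPa


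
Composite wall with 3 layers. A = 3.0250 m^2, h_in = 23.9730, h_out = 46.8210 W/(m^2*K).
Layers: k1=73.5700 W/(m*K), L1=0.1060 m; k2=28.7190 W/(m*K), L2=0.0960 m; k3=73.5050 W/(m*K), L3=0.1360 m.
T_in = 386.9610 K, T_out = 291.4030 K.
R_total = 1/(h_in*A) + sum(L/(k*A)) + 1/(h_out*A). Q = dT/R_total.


R_conv_in = 1/(23.9730*3.0250) = 0.0138
R_1 = 0.1060/(73.5700*3.0250) = 0.0005
R_2 = 0.0960/(28.7190*3.0250) = 0.0011
R_3 = 0.1360/(73.5050*3.0250) = 0.0006
R_conv_out = 1/(46.8210*3.0250) = 0.0071
R_total = 0.0230 K/W
Q = 95.5580 / 0.0230 = 4146.9301 W

R_total = 0.0230 K/W, Q = 4146.9301 W


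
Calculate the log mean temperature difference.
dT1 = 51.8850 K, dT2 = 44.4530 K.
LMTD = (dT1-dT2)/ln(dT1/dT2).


dT1/dT2 = 1.1672
ln(dT1/dT2) = 0.1546
LMTD = 7.4320 / 0.1546 = 48.0733 K

48.0733 K


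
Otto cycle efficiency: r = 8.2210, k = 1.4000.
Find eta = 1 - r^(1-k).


r^(k-1) = 2.3226
eta = 1 - 1/2.3226 = 0.5694 = 56.9444%

56.9444%


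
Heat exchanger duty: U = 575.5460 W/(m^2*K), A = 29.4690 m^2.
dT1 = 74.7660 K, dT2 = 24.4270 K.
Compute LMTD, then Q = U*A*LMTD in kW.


LMTD = 44.9988 K
Q = 575.5460 * 29.4690 * 44.9988 = 763214.1556 W = 763.2142 kW

763.2142 kW


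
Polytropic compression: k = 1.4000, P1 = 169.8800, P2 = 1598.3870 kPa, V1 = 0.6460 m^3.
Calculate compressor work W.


(k-1)/k = 0.2857
(P2/P1)^exp = 1.8974
W = 3.5000 * 169.8800 * 0.6460 * (1.8974 - 1) = 344.6823 kJ

344.6823 kJ


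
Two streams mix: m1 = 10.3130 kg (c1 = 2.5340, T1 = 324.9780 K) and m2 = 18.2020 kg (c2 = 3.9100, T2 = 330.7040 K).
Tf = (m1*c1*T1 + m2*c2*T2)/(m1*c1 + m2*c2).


num = 32028.8404
den = 97.3030
Tf = 329.1661 K

329.1661 K


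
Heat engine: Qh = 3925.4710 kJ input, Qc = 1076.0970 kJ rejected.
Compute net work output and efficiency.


W = 3925.4710 - 1076.0970 = 2849.3740 kJ
eta = 2849.3740 / 3925.4710 = 0.7259 = 72.5868%

W = 2849.3740 kJ, eta = 72.5868%


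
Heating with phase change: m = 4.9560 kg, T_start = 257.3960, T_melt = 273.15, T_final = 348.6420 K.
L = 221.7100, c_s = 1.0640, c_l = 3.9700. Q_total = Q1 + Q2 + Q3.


Q1 (sensible, solid) = 4.9560 * 1.0640 * 15.7540 = 83.0737 kJ
Q2 (latent) = 4.9560 * 221.7100 = 1098.7948 kJ
Q3 (sensible, liquid) = 4.9560 * 3.9700 * 75.4920 = 1485.3293 kJ
Q_total = 2667.1978 kJ

2667.1978 kJ


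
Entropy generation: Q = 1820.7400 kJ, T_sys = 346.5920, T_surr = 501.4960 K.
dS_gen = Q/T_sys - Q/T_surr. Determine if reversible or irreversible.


dS_sys = 1820.7400/346.5920 = 5.2533 kJ/K
dS_surr = -1820.7400/501.4960 = -3.6306 kJ/K
dS_gen = 5.2533 - 3.6306 = 1.6226 kJ/K (irreversible)

dS_gen = 1.6226 kJ/K, irreversible


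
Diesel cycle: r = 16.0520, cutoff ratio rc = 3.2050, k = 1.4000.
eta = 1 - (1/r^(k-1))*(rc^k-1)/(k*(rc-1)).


r^(k-1) = 3.0354
rc^k = 5.1069
eta = 0.5617 = 56.1703%

56.1703%


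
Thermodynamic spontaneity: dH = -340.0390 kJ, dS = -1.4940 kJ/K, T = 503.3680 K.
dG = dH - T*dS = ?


T*dS = 503.3680 * -1.4940 = -752.0318 kJ
dG = -340.0390 + 752.0318 = 411.9928 kJ (non-spontaneous)

dG = 411.9928 kJ, non-spontaneous


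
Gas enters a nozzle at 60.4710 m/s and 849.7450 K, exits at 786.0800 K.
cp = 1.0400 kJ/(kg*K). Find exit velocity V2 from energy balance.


dT = 63.6650 K
2*cp*1000*dT = 132423.2000
V1^2 = 3656.7418
V2 = sqrt(136079.9418) = 368.8901 m/s

368.8901 m/s


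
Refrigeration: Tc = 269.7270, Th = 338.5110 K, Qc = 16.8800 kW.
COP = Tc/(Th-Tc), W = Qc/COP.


COP = 269.7270 / 68.7840 = 3.9214
W = 16.8800 / 3.9214 = 4.3046 kW

COP = 3.9214, W = 4.3046 kW


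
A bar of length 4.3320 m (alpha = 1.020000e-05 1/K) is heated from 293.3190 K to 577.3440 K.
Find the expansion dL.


dT = 284.0250 K
dL = 1.020000e-05 * 4.3320 * 284.0250 = 0.012550 m
L_final = 4.344550 m

dL = 0.012550 m


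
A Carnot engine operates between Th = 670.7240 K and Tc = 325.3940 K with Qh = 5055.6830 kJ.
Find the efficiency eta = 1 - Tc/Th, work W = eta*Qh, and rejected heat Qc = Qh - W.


eta = 1 - 325.3940/670.7240 = 0.5149
W = 0.5149 * 5055.6830 = 2602.9768 kJ
Qc = 5055.6830 - 2602.9768 = 2452.7062 kJ

eta = 51.4862%, W = 2602.9768 kJ, Qc = 2452.7062 kJ


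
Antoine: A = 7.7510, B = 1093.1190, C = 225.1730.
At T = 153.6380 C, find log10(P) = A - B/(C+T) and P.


C+T = 378.8110
B/(C+T) = 2.8857
log10(P) = 7.7510 - 2.8857 = 4.8653
P = 10^4.8653 = 73340.1815 mmHg

73340.1815 mmHg


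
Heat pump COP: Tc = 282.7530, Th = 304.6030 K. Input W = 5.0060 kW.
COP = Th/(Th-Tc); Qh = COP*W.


COP = 304.6030 / 21.8500 = 13.9406
Qh = 13.9406 * 5.0060 = 69.7868 kW

COP = 13.9406, Qh = 69.7868 kW


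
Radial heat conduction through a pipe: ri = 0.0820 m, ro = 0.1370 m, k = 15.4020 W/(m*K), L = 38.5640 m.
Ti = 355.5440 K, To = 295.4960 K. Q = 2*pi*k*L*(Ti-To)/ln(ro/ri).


dT = 60.0480 K
ln(ro/ri) = 0.5133
Q = 2*pi*15.4020*38.5640*60.0480 / 0.5133 = 436615.1175 W

436615.1175 W


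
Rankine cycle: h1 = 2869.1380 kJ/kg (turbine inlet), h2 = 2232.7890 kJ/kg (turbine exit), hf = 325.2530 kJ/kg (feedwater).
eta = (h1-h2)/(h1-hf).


W = 636.3490 kJ/kg
Q_in = 2543.8850 kJ/kg
eta = 0.2501 = 25.0148%

eta = 25.0148%


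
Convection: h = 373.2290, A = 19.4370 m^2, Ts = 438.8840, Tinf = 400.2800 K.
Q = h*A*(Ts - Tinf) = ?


dT = 38.6040 K
Q = 373.2290 * 19.4370 * 38.6040 = 280050.8678 W

280050.8678 W


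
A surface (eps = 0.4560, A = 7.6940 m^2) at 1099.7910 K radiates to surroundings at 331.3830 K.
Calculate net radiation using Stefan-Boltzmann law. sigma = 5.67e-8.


T^4 = 1.4630e+12
Tsurr^4 = 1.2059e+10
Q = 0.4560 * 5.67e-8 * 7.6940 * 1.4509e+12 = 288633.0412 W

288633.0412 W


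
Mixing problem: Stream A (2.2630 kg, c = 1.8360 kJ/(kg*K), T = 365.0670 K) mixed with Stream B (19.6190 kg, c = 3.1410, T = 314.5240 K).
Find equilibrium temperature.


num = 20898.8054
den = 65.7781
Tf = 317.7165 K

317.7165 K


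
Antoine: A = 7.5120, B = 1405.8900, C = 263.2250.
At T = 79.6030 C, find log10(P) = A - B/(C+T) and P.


C+T = 342.8280
B/(C+T) = 4.1009
log10(P) = 7.5120 - 4.1009 = 3.4111
P = 10^3.4111 = 2577.1454 mmHg

2577.1454 mmHg


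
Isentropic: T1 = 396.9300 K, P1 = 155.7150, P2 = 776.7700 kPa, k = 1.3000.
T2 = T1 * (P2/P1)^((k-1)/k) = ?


(k-1)/k = 0.2308
(P2/P1)^exp = 1.4490
T2 = 396.9300 * 1.4490 = 575.1513 K

575.1513 K


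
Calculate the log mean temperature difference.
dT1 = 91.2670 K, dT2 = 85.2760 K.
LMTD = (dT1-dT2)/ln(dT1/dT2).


dT1/dT2 = 1.0703
ln(dT1/dT2) = 0.0679
LMTD = 5.9910 / 0.0679 = 88.2376 K

88.2376 K


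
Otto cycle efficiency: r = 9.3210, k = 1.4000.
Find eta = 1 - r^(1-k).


r^(k-1) = 2.4422
eta = 1 - 1/2.4422 = 0.5905 = 59.0537%

59.0537%


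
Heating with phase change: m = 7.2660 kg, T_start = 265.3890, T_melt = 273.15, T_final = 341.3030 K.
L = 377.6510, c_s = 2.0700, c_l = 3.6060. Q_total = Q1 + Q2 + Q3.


Q1 (sensible, solid) = 7.2660 * 2.0700 * 7.7610 = 116.7303 kJ
Q2 (latent) = 7.2660 * 377.6510 = 2744.0122 kJ
Q3 (sensible, liquid) = 7.2660 * 3.6060 * 68.1530 = 1785.6901 kJ
Q_total = 4646.4325 kJ

4646.4325 kJ


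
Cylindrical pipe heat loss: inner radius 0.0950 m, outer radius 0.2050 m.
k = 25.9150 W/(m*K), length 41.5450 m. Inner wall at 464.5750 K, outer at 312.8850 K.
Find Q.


dT = 151.6900 K
ln(ro/ri) = 0.7691
Q = 2*pi*25.9150*41.5450*151.6900 / 0.7691 = 1334151.9687 W

1334151.9687 W


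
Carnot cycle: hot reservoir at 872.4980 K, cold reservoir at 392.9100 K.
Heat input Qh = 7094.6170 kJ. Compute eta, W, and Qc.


eta = 1 - 392.9100/872.4980 = 0.5497
W = 0.5497 * 7094.6170 = 3899.7146 kJ
Qc = 7094.6170 - 3899.7146 = 3194.9024 kJ

eta = 54.9672%, W = 3899.7146 kJ, Qc = 3194.9024 kJ


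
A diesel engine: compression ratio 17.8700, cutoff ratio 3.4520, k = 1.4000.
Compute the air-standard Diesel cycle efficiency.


r^(k-1) = 3.1685
rc^k = 5.6663
eta = 0.5710 = 57.0984%

57.0984%


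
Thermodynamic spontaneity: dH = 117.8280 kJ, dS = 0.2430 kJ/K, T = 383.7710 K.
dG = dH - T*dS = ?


T*dS = 383.7710 * 0.2430 = 93.2564 kJ
dG = 117.8280 - 93.2564 = 24.5716 kJ (non-spontaneous)

dG = 24.5716 kJ, non-spontaneous


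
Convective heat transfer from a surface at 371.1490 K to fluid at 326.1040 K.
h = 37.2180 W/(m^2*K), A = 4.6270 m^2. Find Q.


dT = 45.0450 K
Q = 37.2180 * 4.6270 * 45.0450 = 7757.0952 W

7757.0952 W


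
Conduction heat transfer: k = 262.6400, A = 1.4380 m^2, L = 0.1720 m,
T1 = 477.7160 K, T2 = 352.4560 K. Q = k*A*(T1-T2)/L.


dT = 125.2600 K
Q = 262.6400 * 1.4380 * 125.2600 / 0.1720 = 275044.9758 W

275044.9758 W


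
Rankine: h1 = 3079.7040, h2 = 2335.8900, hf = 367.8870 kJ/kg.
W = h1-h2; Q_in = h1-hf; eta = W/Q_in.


W = 743.8140 kJ/kg
Q_in = 2711.8170 kJ/kg
eta = 0.2743 = 27.4286%

eta = 27.4286%


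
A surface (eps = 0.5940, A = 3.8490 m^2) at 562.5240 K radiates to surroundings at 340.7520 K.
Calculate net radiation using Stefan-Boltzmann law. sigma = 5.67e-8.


T^4 = 1.0013e+11
Tsurr^4 = 1.3482e+10
Q = 0.5940 * 5.67e-8 * 3.8490 * 8.6648e+10 = 11232.4908 W

11232.4908 W


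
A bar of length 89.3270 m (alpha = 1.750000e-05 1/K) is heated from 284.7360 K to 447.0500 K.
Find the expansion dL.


dT = 162.3140 K
dL = 1.750000e-05 * 89.3270 * 162.3140 = 0.253733 m
L_final = 89.580733 m

dL = 0.253733 m


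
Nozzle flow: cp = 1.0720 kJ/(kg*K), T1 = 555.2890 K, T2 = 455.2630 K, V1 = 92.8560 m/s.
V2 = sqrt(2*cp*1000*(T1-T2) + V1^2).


dT = 100.0260 K
2*cp*1000*dT = 214455.7440
V1^2 = 8622.2367
V2 = sqrt(223077.9807) = 472.3113 m/s

472.3113 m/s


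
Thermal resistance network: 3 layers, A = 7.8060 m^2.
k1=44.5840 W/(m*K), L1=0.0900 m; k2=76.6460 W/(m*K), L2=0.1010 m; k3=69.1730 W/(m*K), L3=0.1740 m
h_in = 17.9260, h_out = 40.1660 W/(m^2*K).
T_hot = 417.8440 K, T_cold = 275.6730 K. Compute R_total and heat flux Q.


R_conv_in = 1/(17.9260*7.8060) = 0.0071
R_1 = 0.0900/(44.5840*7.8060) = 0.0003
R_2 = 0.1010/(76.6460*7.8060) = 0.0002
R_3 = 0.1740/(69.1730*7.8060) = 0.0003
R_conv_out = 1/(40.1660*7.8060) = 0.0032
R_total = 0.0111 K/W
Q = 142.1710 / 0.0111 = 12824.9516 W

R_total = 0.0111 K/W, Q = 12824.9516 W


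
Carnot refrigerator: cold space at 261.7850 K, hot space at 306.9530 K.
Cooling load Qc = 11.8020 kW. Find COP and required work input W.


COP = 261.7850 / 45.1680 = 5.7958
W = 11.8020 / 5.7958 = 2.0363 kW

COP = 5.7958, W = 2.0363 kW


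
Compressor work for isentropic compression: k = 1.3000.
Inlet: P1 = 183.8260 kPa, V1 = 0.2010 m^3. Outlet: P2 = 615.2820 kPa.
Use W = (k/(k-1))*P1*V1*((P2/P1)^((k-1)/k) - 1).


(k-1)/k = 0.2308
(P2/P1)^exp = 1.3215
W = 4.3333 * 183.8260 * 0.2010 * (1.3215 - 1) = 51.4810 kJ

51.4810 kJ


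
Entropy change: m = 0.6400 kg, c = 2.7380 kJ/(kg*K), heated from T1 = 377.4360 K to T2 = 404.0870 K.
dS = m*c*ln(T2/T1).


T2/T1 = 1.0706
ln(T2/T1) = 0.0682
dS = 0.6400 * 2.7380 * 0.0682 = 0.1196 kJ/K

0.1196 kJ/K


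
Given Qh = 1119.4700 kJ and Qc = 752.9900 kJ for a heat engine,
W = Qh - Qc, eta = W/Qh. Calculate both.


W = 1119.4700 - 752.9900 = 366.4800 kJ
eta = 366.4800 / 1119.4700 = 0.3274 = 32.7369%

W = 366.4800 kJ, eta = 32.7369%


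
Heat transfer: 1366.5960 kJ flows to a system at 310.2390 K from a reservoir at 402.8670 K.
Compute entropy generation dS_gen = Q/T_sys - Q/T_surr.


dS_sys = 1366.5960/310.2390 = 4.4050 kJ/K
dS_surr = -1366.5960/402.8670 = -3.3922 kJ/K
dS_gen = 4.4050 - 3.3922 = 1.0128 kJ/K (irreversible)

dS_gen = 1.0128 kJ/K, irreversible


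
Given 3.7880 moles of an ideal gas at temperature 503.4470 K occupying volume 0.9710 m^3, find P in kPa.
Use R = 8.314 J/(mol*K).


P = nRT/V = 3.7880 * 8.314 * 503.4470 / 0.9710
= 15855.2739 / 0.9710 = 16328.8093 Pa = 16.3288 kPa

16.3288 kPa


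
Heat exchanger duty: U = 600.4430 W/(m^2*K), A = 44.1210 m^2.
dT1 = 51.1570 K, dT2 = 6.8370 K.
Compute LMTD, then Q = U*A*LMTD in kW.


LMTD = 22.0218 K
Q = 600.4430 * 44.1210 * 22.0218 = 583404.9937 W = 583.4050 kW

583.4050 kW


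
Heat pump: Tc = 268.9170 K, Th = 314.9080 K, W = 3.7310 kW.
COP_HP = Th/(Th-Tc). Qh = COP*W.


COP = 314.9080 / 45.9910 = 6.8472
Qh = 6.8472 * 3.7310 = 25.5468 kW

COP = 6.8472, Qh = 25.5468 kW


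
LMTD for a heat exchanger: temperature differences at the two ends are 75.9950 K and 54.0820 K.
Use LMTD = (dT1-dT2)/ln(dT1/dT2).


dT1/dT2 = 1.4052
ln(dT1/dT2) = 0.3402
LMTD = 21.9130 / 0.3402 = 64.4185 K

64.4185 K


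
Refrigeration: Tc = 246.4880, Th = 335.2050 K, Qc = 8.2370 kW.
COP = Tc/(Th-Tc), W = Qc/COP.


COP = 246.4880 / 88.7170 = 2.7784
W = 8.2370 / 2.7784 = 2.9647 kW

COP = 2.7784, W = 2.9647 kW


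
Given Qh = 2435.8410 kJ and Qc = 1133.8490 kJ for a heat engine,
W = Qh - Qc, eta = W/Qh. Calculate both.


W = 2435.8410 - 1133.8490 = 1301.9920 kJ
eta = 1301.9920 / 2435.8410 = 0.5345 = 53.4514%

W = 1301.9920 kJ, eta = 53.4514%


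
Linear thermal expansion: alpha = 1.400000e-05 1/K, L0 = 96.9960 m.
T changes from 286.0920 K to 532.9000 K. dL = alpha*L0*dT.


dT = 246.8080 K
dL = 1.400000e-05 * 96.9960 * 246.8080 = 0.335151 m
L_final = 97.331151 m

dL = 0.335151 m


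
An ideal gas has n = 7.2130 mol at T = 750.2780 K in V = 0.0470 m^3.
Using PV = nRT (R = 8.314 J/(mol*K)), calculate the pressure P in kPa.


P = nRT/V = 7.2130 * 8.314 * 750.2780 / 0.0470
= 44993.3328 / 0.0470 = 957304.9542 Pa = 957.3050 kPa

957.3050 kPa


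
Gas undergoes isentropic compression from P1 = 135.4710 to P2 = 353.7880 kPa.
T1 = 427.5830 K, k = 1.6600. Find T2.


(k-1)/k = 0.3976
(P2/P1)^exp = 1.4647
T2 = 427.5830 * 1.4647 = 626.2887 K

626.2887 K


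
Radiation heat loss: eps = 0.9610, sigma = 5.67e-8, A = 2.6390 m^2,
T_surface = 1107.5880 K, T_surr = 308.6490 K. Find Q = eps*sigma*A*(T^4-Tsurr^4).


T^4 = 1.5049e+12
Tsurr^4 = 9.0753e+09
Q = 0.9610 * 5.67e-8 * 2.6390 * 1.4958e+12 = 215095.7867 W

215095.7867 W


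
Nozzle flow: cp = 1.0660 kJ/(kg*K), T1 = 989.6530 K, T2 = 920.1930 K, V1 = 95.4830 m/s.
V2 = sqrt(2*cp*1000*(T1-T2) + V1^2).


dT = 69.4600 K
2*cp*1000*dT = 148088.7200
V1^2 = 9117.0033
V2 = sqrt(157205.7233) = 396.4918 m/s

396.4918 m/s


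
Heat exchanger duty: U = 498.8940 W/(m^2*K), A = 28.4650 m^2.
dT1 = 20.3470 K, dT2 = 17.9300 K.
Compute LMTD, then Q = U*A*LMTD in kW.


LMTD = 19.1130 K
Q = 498.8940 * 28.4650 * 19.1130 = 271424.5627 W = 271.4246 kW

271.4246 kW


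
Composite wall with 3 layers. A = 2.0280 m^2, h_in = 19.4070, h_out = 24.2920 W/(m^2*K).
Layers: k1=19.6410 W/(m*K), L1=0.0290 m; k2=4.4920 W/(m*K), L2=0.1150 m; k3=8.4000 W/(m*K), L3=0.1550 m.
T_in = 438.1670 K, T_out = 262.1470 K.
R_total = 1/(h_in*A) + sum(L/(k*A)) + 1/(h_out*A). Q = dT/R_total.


R_conv_in = 1/(19.4070*2.0280) = 0.0254
R_1 = 0.0290/(19.6410*2.0280) = 0.0007
R_2 = 0.1150/(4.4920*2.0280) = 0.0126
R_3 = 0.1550/(8.4000*2.0280) = 0.0091
R_conv_out = 1/(24.2920*2.0280) = 0.0203
R_total = 0.0682 K/W
Q = 176.0200 / 0.0682 = 2582.5448 W

R_total = 0.0682 K/W, Q = 2582.5448 W


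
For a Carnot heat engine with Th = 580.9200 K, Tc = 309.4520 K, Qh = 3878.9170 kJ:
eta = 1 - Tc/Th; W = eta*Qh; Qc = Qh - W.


eta = 1 - 309.4520/580.9200 = 0.4673
W = 0.4673 * 3878.9170 = 1812.6452 kJ
Qc = 3878.9170 - 1812.6452 = 2066.2718 kJ

eta = 46.7307%, W = 1812.6452 kJ, Qc = 2066.2718 kJ


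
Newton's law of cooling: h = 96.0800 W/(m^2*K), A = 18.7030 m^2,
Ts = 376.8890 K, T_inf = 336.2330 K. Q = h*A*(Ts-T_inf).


dT = 40.6560 K
Q = 96.0800 * 18.7030 * 40.6560 = 73058.1913 W

73058.1913 W


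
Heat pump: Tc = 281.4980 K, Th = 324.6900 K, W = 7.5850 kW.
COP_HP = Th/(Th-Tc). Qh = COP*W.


COP = 324.6900 / 43.1920 = 7.5174
Qh = 7.5174 * 7.5850 = 57.0192 kW

COP = 7.5174, Qh = 57.0192 kW


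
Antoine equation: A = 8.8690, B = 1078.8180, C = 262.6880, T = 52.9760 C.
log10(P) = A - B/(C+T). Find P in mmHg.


C+T = 315.6640
B/(C+T) = 3.4176
log10(P) = 8.8690 - 3.4176 = 5.4514
P = 10^5.4514 = 282738.5768 mmHg

282738.5768 mmHg


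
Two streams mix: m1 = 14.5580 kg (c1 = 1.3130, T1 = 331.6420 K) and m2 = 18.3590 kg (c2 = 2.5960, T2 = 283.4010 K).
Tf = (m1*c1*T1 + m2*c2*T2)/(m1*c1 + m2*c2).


num = 19846.1035
den = 66.7746
Tf = 297.2103 K

297.2103 K


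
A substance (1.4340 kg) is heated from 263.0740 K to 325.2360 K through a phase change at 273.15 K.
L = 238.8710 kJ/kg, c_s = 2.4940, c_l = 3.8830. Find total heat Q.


Q1 (sensible, solid) = 1.4340 * 2.4940 * 10.0760 = 36.0358 kJ
Q2 (latent) = 1.4340 * 238.8710 = 342.5410 kJ
Q3 (sensible, liquid) = 1.4340 * 3.8830 * 52.0860 = 290.0264 kJ
Q_total = 668.6032 kJ

668.6032 kJ


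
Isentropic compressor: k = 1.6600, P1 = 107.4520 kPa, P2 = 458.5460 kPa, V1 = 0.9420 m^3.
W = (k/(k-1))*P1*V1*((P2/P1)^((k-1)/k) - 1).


(k-1)/k = 0.3976
(P2/P1)^exp = 1.7805
W = 2.5152 * 107.4520 * 0.9420 * (1.7805 - 1) = 198.7093 kJ

198.7093 kJ


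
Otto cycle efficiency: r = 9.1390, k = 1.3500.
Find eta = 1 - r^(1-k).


r^(k-1) = 2.1693
eta = 1 - 1/2.1693 = 0.5390 = 53.9016%

53.9016%


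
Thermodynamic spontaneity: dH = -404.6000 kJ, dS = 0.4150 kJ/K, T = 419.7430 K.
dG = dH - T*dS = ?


T*dS = 419.7430 * 0.4150 = 174.1933 kJ
dG = -404.6000 - 174.1933 = -578.7933 kJ (spontaneous)

dG = -578.7933 kJ, spontaneous


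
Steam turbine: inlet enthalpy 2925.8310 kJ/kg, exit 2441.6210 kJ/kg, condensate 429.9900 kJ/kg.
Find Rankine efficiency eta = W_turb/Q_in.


W = 484.2100 kJ/kg
Q_in = 2495.8410 kJ/kg
eta = 0.1940 = 19.4007%

eta = 19.4007%


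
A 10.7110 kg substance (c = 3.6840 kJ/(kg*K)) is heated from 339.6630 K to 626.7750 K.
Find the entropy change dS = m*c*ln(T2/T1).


T2/T1 = 1.8453
ln(T2/T1) = 0.6126
dS = 10.7110 * 3.6840 * 0.6126 = 24.1741 kJ/K

24.1741 kJ/K


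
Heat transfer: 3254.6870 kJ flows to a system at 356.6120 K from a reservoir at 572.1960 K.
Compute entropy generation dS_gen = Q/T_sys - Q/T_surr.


dS_sys = 3254.6870/356.6120 = 9.1267 kJ/K
dS_surr = -3254.6870/572.1960 = -5.6881 kJ/K
dS_gen = 9.1267 - 5.6881 = 3.4386 kJ/K (irreversible)

dS_gen = 3.4386 kJ/K, irreversible


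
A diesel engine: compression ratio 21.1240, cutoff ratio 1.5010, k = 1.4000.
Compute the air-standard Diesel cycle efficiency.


r^(k-1) = 3.3877
rc^k = 1.7658
eta = 0.6777 = 67.7730%

67.7730%


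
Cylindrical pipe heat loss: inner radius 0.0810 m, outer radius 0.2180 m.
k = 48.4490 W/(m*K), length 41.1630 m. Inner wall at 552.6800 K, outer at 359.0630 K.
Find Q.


dT = 193.6170 K
ln(ro/ri) = 0.9900
Q = 2*pi*48.4490*41.1630*193.6170 / 0.9900 = 2450529.0679 W

2450529.0679 W


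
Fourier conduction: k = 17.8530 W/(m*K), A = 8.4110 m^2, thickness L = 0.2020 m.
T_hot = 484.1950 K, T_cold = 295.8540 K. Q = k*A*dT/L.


dT = 188.3410 K
Q = 17.8530 * 8.4110 * 188.3410 / 0.2020 = 140007.8352 W

140007.8352 W


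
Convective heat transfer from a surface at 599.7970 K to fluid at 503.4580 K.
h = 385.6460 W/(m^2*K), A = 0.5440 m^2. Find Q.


dT = 96.3390 K
Q = 385.6460 * 0.5440 * 96.3390 = 20211.0960 W

20211.0960 W


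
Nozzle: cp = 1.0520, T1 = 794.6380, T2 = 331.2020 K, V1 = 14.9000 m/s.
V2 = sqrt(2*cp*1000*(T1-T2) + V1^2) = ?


dT = 463.4360 K
2*cp*1000*dT = 975069.3440
V1^2 = 222.0100
V2 = sqrt(975291.3540) = 987.5684 m/s

987.5684 m/s


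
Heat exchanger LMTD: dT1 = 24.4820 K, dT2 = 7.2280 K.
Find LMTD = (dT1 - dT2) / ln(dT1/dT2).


dT1/dT2 = 3.3871
ln(dT1/dT2) = 1.2200
LMTD = 17.2540 / 1.2200 = 14.1429 K

14.1429 K


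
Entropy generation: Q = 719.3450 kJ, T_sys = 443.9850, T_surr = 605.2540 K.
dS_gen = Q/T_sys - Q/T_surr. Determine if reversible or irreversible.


dS_sys = 719.3450/443.9850 = 1.6202 kJ/K
dS_surr = -719.3450/605.2540 = -1.1885 kJ/K
dS_gen = 1.6202 - 1.1885 = 0.4317 kJ/K (irreversible)

dS_gen = 0.4317 kJ/K, irreversible


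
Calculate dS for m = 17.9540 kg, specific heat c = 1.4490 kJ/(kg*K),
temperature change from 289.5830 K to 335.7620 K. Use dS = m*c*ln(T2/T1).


T2/T1 = 1.1595
ln(T2/T1) = 0.1480
dS = 17.9540 * 1.4490 * 0.1480 = 3.8492 kJ/K

3.8492 kJ/K


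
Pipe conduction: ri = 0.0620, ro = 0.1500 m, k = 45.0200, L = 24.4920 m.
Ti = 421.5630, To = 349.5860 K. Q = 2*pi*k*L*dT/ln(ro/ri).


dT = 71.9770 K
ln(ro/ri) = 0.8835
Q = 2*pi*45.0200*24.4920*71.9770 / 0.8835 = 564412.1451 W

564412.1451 W


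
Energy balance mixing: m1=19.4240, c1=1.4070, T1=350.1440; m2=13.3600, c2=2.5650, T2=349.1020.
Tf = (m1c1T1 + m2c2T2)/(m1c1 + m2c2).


num = 21532.4512
den = 61.5980
Tf = 349.5643 K

349.5643 K


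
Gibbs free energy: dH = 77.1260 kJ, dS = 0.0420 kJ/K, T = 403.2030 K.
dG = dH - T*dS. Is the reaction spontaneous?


T*dS = 403.2030 * 0.0420 = 16.9345 kJ
dG = 77.1260 - 16.9345 = 60.1915 kJ (non-spontaneous)

dG = 60.1915 kJ, non-spontaneous


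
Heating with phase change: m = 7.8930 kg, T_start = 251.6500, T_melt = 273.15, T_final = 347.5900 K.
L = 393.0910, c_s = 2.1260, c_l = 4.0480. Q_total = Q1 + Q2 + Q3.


Q1 (sensible, solid) = 7.8930 * 2.1260 * 21.5000 = 360.7811 kJ
Q2 (latent) = 7.8930 * 393.0910 = 3102.6673 kJ
Q3 (sensible, liquid) = 7.8930 * 4.0480 * 74.4400 = 2378.4223 kJ
Q_total = 5841.8707 kJ

5841.8707 kJ


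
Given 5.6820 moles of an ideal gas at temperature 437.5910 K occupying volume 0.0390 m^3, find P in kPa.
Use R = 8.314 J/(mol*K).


P = nRT/V = 5.6820 * 8.314 * 437.5910 / 0.0390
= 20671.8636 / 0.0390 = 530047.7847 Pa = 530.0478 kPa

530.0478 kPa


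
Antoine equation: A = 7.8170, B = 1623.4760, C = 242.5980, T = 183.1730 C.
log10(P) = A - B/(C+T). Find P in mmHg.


C+T = 425.7710
B/(C+T) = 3.8130
log10(P) = 7.8170 - 3.8130 = 4.0040
P = 10^4.0040 = 10091.9188 mmHg

10091.9188 mmHg


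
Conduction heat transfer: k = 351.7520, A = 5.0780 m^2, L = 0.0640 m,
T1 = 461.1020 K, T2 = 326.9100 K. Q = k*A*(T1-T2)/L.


dT = 134.1920 K
Q = 351.7520 * 5.0780 * 134.1920 / 0.0640 = 3745207.8385 W

3745207.8385 W


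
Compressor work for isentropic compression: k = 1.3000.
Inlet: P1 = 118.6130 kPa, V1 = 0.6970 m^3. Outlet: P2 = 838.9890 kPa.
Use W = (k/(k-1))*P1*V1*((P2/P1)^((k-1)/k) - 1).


(k-1)/k = 0.2308
(P2/P1)^exp = 1.5706
W = 4.3333 * 118.6130 * 0.6970 * (1.5706 - 1) = 204.4198 kJ

204.4198 kJ


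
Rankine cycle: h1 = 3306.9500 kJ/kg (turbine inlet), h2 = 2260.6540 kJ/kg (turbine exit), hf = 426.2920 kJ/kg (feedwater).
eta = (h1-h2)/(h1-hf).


W = 1046.2960 kJ/kg
Q_in = 2880.6580 kJ/kg
eta = 0.3632 = 36.3214%

eta = 36.3214%


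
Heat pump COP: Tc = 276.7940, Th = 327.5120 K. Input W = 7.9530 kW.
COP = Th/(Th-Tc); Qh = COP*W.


COP = 327.5120 / 50.7180 = 6.4575
Qh = 6.4575 * 7.9530 = 51.3566 kW

COP = 6.4575, Qh = 51.3566 kW


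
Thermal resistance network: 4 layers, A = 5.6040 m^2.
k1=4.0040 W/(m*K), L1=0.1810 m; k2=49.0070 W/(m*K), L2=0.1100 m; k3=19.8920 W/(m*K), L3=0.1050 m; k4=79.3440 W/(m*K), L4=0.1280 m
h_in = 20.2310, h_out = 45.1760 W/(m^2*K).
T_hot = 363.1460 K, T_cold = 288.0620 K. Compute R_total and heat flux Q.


R_conv_in = 1/(20.2310*5.6040) = 0.0088
R_1 = 0.1810/(4.0040*5.6040) = 0.0081
R_2 = 0.1100/(49.0070*5.6040) = 0.0004
R_3 = 0.1050/(19.8920*5.6040) = 0.0009
R_4 = 0.1280/(79.3440*5.6040) = 0.0003
R_conv_out = 1/(45.1760*5.6040) = 0.0039
R_total = 0.0225 K/W
Q = 75.0840 / 0.0225 = 3341.9476 W

R_total = 0.0225 K/W, Q = 3341.9476 W
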